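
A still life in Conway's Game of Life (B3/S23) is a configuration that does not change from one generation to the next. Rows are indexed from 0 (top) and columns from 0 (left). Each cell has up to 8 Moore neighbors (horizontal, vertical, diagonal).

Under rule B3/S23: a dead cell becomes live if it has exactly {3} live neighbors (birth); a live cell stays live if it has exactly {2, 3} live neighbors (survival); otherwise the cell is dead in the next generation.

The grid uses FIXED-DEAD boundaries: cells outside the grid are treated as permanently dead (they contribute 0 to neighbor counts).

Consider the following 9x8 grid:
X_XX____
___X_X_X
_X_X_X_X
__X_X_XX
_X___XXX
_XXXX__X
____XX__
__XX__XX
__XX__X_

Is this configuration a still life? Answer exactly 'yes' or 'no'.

Answer: no

Derivation:
Compute generation 1 and compare to generation 0 (given above):
Generation 1:
__XXX___
_X_X____
___X_X_X
_XXXX___
_X______
_XXX___X
_X___X_X
__X___XX
__XX__XX
Cell (0,0) differs: gen0=1 vs gen1=0 -> NOT a still life.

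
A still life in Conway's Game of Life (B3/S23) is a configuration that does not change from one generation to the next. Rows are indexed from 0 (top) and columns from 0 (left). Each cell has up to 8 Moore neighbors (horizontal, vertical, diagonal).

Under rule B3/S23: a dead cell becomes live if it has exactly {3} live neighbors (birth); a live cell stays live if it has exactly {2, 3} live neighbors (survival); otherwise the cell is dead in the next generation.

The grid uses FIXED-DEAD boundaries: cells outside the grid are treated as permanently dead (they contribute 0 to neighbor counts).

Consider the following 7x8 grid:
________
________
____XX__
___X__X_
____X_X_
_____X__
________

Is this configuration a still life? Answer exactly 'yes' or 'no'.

Compute generation 1 and compare to generation 0 (given above):
Generation 1:
________
________
____XX__
___X__X_
____X_X_
_____X__
________
The grids are IDENTICAL -> still life.

Answer: yes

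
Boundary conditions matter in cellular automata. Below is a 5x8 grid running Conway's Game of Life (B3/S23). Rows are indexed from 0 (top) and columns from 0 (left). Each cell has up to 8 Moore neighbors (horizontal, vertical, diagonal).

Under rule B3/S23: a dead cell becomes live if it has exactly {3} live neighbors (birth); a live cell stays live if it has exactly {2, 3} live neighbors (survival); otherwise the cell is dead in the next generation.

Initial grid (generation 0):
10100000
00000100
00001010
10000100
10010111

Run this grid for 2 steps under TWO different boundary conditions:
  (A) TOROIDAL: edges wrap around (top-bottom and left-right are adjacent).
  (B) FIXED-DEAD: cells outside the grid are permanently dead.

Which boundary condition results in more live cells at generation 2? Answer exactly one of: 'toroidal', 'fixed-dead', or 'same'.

Under TOROIDAL boundary, generation 2:
11000001
00000010
00000100
00001010
10001010
Population = 10

Under FIXED-DEAD boundary, generation 2:
00000000
00000100
00000110
00001001
00000110
Population = 7

Comparison: toroidal=10, fixed-dead=7 -> toroidal

Answer: toroidal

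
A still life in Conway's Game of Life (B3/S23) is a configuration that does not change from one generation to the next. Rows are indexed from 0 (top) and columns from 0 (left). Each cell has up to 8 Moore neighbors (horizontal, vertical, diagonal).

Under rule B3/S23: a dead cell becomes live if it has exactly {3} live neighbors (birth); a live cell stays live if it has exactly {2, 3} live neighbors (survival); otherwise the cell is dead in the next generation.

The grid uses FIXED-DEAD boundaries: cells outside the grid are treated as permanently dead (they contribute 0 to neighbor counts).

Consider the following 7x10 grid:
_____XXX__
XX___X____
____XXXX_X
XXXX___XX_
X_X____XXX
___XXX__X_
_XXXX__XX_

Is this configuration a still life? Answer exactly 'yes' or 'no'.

Answer: no

Derivation:
Compute generation 1 and compare to generation 0 (given above):
Generation 1:
_____XX___
________X_
___XXX_X__
X_XXXX____
X_____X__X
_____XX___
__X__X_XX_
Cell (0,7) differs: gen0=1 vs gen1=0 -> NOT a still life.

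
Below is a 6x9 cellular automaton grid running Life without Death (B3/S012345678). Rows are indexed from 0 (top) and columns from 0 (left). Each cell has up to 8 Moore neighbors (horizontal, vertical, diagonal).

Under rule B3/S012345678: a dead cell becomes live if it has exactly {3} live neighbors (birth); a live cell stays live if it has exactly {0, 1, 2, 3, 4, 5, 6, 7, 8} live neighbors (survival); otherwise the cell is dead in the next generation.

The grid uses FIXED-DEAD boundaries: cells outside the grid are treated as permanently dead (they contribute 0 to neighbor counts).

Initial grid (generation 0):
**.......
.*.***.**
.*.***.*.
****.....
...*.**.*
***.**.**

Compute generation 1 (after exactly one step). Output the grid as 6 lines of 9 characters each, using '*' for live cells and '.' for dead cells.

Answer: ***.*....
.*.***.**
.*.***.**
****...*.
...*.**.*
******.**

Derivation:
Simulating step by step:
Generation 0 (given above): 28 live cells
Generation 1: 33 live cells
(generation 1 grid is the final answer)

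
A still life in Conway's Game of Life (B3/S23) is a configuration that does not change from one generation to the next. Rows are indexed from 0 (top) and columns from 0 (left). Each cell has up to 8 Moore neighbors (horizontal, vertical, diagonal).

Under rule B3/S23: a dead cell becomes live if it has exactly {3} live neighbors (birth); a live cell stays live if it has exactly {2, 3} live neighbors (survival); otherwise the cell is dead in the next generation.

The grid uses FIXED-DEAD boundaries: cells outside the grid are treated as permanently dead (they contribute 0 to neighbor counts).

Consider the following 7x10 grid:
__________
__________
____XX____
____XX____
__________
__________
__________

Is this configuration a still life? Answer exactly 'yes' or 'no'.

Answer: yes

Derivation:
Compute generation 1 and compare to generation 0 (given above):
Generation 1:
__________
__________
____XX____
____XX____
__________
__________
__________
The grids are IDENTICAL -> still life.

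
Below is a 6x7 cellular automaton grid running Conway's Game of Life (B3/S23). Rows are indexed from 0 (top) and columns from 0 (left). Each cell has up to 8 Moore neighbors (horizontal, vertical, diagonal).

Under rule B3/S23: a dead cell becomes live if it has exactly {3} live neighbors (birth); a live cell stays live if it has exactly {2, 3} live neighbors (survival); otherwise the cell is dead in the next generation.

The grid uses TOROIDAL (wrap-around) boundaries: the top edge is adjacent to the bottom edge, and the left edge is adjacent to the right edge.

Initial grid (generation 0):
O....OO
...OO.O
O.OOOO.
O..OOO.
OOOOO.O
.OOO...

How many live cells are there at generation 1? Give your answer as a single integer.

Simulating step by step:
Generation 0 (given above): 24 live cells
Generation 1: 10 live cells
OO...OO
.OO....
OOO....
.......
......O
.......
Population at generation 1: 10

Answer: 10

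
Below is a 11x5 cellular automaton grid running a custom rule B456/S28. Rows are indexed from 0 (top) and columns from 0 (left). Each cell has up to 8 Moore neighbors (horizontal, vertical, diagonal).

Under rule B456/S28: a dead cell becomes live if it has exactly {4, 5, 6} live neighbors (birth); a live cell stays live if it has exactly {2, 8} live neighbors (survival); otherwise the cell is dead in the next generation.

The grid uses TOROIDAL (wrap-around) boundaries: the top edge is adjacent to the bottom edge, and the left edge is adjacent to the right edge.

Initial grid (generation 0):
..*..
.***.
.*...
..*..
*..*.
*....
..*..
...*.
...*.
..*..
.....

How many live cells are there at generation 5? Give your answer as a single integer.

Simulating step by step:
Generation 0 (given above): 13 live cells
Generation 1: 5 live cells
.....
...*.
..*..
..*..
.....
.....
.....
...*.
...*.
.....
.....
Generation 2: 1 live cells
.....
.....
..*..
.....
.....
.....
.....
.....
.....
.....
.....
Generation 3: 0 live cells
.....
.....
.....
.....
.....
.....
.....
.....
.....
.....
.....
Generation 4: 0 live cells
.....
.....
.....
.....
.....
.....
.....
.....
.....
.....
.....
Generation 5: 0 live cells
.....
.....
.....
.....
.....
.....
.....
.....
.....
.....
.....
Population at generation 5: 0

Answer: 0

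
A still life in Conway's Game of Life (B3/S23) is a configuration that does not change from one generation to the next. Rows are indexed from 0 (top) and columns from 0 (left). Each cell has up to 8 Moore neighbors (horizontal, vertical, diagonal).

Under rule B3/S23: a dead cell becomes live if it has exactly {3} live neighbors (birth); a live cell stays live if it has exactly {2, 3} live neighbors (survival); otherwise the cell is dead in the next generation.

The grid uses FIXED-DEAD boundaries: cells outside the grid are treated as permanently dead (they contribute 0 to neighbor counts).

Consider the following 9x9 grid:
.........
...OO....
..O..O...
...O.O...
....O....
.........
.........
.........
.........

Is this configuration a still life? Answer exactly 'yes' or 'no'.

Compute generation 1 and compare to generation 0 (given above):
Generation 1:
.........
...OO....
..O..O...
...O.O...
....O....
.........
.........
.........
.........
The grids are IDENTICAL -> still life.

Answer: yes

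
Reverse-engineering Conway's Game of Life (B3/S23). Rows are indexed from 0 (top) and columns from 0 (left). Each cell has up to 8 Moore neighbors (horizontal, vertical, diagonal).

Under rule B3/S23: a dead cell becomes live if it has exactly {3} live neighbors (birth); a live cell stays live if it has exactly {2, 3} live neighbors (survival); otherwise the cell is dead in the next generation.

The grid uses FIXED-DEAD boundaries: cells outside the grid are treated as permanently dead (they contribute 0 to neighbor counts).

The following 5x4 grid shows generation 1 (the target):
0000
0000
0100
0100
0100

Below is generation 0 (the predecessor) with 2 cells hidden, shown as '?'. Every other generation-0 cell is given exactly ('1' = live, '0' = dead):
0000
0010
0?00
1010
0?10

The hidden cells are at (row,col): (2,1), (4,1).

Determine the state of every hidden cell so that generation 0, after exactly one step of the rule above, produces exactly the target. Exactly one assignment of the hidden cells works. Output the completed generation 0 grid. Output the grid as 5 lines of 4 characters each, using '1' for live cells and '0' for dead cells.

Hidden generation-0 cells (in order): (2,1), (4,1).
A hidden cell only influences target cells in its own 3x3 neighborhood. Try each of the 2^2 = 4 assignments, step the completed generation 0 forward once under B3/S23, and compare with the target:
  (2,1)=0 (4,1)=0 -> step reproduces the target at every cell -> ACCEPT
  (2,1)=0 (4,1)=1 -> step gives (3,1)='0' but target has '1' -> reject
  (2,1)=1 (4,1)=0 -> step gives (2,2)='1' but target has '0' -> reject
  (2,1)=1 (4,1)=1 -> step gives (2,2)='1' but target has '0' -> reject
Unique solution: (2,1)=dead, (4,1)=dead.
Check: live-neighbor counts of every cell in the completed generation 0:
0111
0101
1322
0312
1312
Applying B3/S23 to generation 0 with these counts gives:
0000
0000
0100
0100
0100
which matches the target exactly.

Answer: 0000
0010
0000
1010
0010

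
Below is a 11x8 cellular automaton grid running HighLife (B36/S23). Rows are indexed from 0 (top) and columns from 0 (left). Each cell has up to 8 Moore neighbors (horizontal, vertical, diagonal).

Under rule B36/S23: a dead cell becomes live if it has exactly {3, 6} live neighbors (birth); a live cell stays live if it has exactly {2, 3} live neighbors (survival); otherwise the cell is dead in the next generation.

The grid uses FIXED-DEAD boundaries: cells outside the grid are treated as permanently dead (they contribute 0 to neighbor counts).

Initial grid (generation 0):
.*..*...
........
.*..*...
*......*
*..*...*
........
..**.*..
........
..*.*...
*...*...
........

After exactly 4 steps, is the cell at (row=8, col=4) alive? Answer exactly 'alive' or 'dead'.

Simulating step by step:
Generation 0 (given above): 16 live cells
Generation 1: 9 live cells
........
........
........
**......
........
..***...
........
..*.*...
...*....
...*....
........
Generation 2: 10 live cells
........
........
........
........
.***....
...*....
..*.*...
...*....
..***...
........
........
Generation 3: 11 live cells
........
........
........
..*.....
..**....
.*..*...
..*.*...
........
..***...
...*....
........
Generation 4: 16 live cells
........
........
........
..**....
.***....
.*..*...
...*....
..*.*...
..***...
..***...
........

Cell (8,4) at generation 4: 1 -> alive

Answer: alive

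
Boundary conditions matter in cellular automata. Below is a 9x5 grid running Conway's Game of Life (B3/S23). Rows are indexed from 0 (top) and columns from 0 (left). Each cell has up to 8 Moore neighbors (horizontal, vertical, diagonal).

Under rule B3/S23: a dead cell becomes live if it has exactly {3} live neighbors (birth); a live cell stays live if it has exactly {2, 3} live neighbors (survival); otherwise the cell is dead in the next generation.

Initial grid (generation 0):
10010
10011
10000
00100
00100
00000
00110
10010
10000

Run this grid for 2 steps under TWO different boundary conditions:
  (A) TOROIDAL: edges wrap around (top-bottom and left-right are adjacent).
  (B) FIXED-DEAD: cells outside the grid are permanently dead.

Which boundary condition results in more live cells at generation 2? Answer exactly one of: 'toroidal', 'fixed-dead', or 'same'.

Answer: fixed-dead

Derivation:
Under TOROIDAL boundary, generation 2:
00000
00010
00000
11100
00100
00101
00001
00000
00010
Population = 9

Under FIXED-DEAD boundary, generation 2:
00111
11000
01011
00100
00100
00110
00001
01010
00100
Population = 16

Comparison: toroidal=9, fixed-dead=16 -> fixed-dead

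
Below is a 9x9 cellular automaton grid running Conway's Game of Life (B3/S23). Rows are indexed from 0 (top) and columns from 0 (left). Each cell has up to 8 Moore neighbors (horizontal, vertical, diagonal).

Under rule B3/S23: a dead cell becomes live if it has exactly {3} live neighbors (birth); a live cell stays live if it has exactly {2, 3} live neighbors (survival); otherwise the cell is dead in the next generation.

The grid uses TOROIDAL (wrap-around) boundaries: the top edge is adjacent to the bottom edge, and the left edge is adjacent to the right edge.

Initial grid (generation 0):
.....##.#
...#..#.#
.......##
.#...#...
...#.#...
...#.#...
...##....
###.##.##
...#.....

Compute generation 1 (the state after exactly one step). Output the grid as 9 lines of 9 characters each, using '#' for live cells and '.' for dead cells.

Simulating step by step:
Generation 0 (given above): 24 live cells
Generation 1: 31 live cells
(generation 1 grid is the final answer)

Answer: ....###..
#....##.#
#.....###
....#.#..
..#..##..
..##.#...
##....#.#
###..#..#
.###.....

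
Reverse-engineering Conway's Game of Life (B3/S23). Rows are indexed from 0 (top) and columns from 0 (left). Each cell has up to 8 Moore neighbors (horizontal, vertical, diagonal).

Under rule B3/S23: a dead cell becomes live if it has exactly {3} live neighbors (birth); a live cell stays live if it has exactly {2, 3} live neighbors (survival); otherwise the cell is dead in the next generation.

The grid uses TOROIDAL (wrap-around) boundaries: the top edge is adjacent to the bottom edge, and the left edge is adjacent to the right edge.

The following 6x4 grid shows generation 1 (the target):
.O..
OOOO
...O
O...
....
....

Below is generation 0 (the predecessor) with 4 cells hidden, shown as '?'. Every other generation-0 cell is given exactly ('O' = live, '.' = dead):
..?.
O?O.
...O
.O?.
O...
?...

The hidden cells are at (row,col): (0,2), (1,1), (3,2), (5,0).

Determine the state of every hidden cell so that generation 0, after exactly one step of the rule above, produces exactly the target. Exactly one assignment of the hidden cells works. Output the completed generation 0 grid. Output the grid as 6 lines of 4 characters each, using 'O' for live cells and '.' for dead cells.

Hidden generation-0 cells (in order): (0,2), (1,1), (3,2), (5,0).
A hidden cell only influences target cells in its own 3x3 neighborhood. Try each of the 2^4 = 16 assignments, step the completed generation 0 forward once under B3/S23, and compare with the target:
  (0,2)=. (1,1)=. (3,2)=. (5,0)=. -> step gives (0,1)='.' but target has 'O' -> reject
  (0,2)=. (1,1)=. (3,2)=. (5,0)=O -> step gives (0,3)='O' but target has '.' -> reject
  (0,2)=. (1,1)=. (3,2)=O (5,0)=. -> step gives (0,1)='.' but target has 'O' -> reject
  (0,2)=. (1,1)=. (3,2)=O (5,0)=O -> step gives (0,3)='O' but target has '.' -> reject
  (0,2)=. (1,1)=O (3,2)=. (5,0)=. -> step reproduces the target at every cell -> ACCEPT
  (0,2)=. (1,1)=O (3,2)=. (5,0)=O -> step gives (0,0)='O' but target has '.' -> reject
  (0,2)=. (1,1)=O (3,2)=O (5,0)=. -> step gives (3,1)='O' but target has '.' -> reject
  (0,2)=. (1,1)=O (3,2)=O (5,0)=O -> step gives (0,0)='O' but target has '.' -> reject
  (0,2)=O (1,1)=. (3,2)=. (5,0)=. -> step gives (0,3)='O' but target has '.' -> reject
  (0,2)=O (1,1)=. (3,2)=. (5,0)=O -> step gives (0,1)='.' but target has 'O' -> reject
  (0,2)=O (1,1)=. (3,2)=O (5,0)=. -> step gives (0,3)='O' but target has '.' -> reject
  (0,2)=O (1,1)=. (3,2)=O (5,0)=O -> step gives (0,1)='.' but target has 'O' -> reject
  (0,2)=O (1,1)=O (3,2)=. (5,0)=. -> step gives (0,1)='.' but target has 'O' -> reject
  (0,2)=O (1,1)=O (3,2)=. (5,0)=O -> step gives (0,0)='O' but target has '.' -> reject
  (0,2)=O (1,1)=O (3,2)=O (5,0)=. -> step gives (0,1)='.' but target has 'O' -> reject
  (0,2)=O (1,1)=O (3,2)=O (5,0)=O -> step gives (0,0)='O' but target has '.' -> reject
Unique solution: (0,2)=dead, (1,1)=live, (3,2)=dead, (5,0)=dead.
Check: live-neighbor counts of every cell in the completed generation 0:
2322
2223
4442
3122
1211
1101
Applying B3/S23 to generation 0 with these counts gives:
.O..
OOOO
...O
O...
....
....
which matches the target exactly.

Answer: ....
OOO.
...O
.O..
O...
....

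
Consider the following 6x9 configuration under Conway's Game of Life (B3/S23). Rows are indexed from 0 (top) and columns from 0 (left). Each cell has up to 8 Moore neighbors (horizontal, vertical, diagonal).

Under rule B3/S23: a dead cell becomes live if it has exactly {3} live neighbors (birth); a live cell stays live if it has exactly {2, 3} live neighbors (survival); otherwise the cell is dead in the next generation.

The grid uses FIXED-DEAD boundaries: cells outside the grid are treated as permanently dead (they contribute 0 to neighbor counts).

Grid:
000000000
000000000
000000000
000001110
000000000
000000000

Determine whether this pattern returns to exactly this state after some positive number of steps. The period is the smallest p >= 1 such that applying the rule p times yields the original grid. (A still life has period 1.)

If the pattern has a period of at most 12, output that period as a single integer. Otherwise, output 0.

Answer: 2

Derivation:
Simulating and comparing each generation to the original:
Gen 0 (original, given above): 3 live cells
Gen 1: 3 live cells, differs from original
Gen 2: 3 live cells, MATCHES original -> period = 2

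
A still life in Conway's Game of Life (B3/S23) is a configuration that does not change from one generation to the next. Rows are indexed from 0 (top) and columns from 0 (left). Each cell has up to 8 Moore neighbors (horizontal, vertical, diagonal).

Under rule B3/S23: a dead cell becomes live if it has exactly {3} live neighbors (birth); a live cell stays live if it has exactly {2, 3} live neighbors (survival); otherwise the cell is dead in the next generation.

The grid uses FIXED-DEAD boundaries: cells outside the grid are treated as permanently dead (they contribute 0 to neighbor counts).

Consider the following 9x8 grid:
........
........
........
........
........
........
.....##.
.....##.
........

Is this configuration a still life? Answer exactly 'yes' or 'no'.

Answer: yes

Derivation:
Compute generation 1 and compare to generation 0 (given above):
Generation 1:
........
........
........
........
........
........
.....##.
.....##.
........
The grids are IDENTICAL -> still life.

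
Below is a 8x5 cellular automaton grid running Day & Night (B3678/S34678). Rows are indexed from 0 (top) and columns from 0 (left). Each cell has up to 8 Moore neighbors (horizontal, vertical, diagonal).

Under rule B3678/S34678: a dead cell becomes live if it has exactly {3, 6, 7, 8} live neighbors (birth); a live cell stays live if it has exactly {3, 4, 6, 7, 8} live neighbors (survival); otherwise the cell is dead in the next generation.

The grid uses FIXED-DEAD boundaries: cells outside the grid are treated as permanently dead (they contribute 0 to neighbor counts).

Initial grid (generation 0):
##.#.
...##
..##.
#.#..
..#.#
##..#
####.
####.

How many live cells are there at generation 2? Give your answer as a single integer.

Answer: 17

Derivation:
Simulating step by step:
Generation 0 (given above): 22 live cells
Generation 1: 18 live cells
..#.#
.#.##
.####
..#..
#....
#....
.####
#..#.
Generation 2: 17 live cells
.....
.####
.#..#
..#..
.#...
..##.
####.
.#.##
Population at generation 2: 17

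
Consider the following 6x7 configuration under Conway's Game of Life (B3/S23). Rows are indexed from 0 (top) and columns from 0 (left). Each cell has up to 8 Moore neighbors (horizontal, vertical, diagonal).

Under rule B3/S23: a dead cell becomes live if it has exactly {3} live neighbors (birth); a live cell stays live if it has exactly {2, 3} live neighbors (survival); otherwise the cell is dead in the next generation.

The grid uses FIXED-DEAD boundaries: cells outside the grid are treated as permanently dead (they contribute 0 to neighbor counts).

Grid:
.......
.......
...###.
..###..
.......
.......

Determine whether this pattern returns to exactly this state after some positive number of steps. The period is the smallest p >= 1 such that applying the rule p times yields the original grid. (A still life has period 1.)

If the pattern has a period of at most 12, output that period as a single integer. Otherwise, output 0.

Simulating and comparing each generation to the original:
Gen 0 (original, given above): 6 live cells
Gen 1: 6 live cells, differs from original
Gen 2: 6 live cells, MATCHES original -> period = 2

Answer: 2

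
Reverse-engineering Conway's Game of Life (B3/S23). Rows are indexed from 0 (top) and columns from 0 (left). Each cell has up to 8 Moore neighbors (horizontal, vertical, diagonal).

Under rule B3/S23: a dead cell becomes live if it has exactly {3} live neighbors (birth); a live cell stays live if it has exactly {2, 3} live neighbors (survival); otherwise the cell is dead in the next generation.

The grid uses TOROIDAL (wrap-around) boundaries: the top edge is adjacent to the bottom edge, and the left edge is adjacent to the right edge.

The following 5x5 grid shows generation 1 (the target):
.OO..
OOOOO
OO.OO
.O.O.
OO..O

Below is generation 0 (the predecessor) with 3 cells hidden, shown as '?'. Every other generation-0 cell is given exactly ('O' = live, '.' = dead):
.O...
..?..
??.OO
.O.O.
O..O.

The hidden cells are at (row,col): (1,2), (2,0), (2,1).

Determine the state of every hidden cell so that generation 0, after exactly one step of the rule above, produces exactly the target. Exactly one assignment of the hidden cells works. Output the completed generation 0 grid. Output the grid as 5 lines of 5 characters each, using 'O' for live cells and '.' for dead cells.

Answer: .O...
..O..
O..OO
.O.O.
O..O.

Derivation:
Hidden generation-0 cells (in order): (1,2), (2,0), (2,1).
A hidden cell only influences target cells in its own 3x3 neighborhood. Try each of the 2^3 = 8 assignments, step the completed generation 0 forward once under B3/S23, and compare with the target:
  (1,2)=. (2,0)=. (2,1)=. -> step gives (0,1)='.' but target has 'O' -> reject
  (1,2)=. (2,0)=. (2,1)=O -> step gives (0,1)='.' but target has 'O' -> reject
  (1,2)=. (2,0)=O (2,1)=. -> step gives (0,1)='.' but target has 'O' -> reject
  (1,2)=. (2,0)=O (2,1)=O -> step gives (0,1)='.' but target has 'O' -> reject
  (1,2)=O (2,0)=. (2,1)=. -> step gives (1,0)='.' but target has 'O' -> reject
  (1,2)=O (2,0)=. (2,1)=O -> step gives (1,4)='.' but target has 'O' -> reject
  (1,2)=O (2,0)=O (2,1)=. -> step reproduces the target at every cell -> ACCEPT
  (1,2)=O (2,0)=O (2,1)=O -> step gives (1,0)='.' but target has 'O' -> reject
Unique solution: (1,2)=live, (2,0)=live, (2,1)=dead.
Check: live-neighbor counts of every cell in the completed generation 0:
22322
33233
23433
42436
23413
Applying B3/S23 to generation 0 with these counts gives:
.OO..
OOOOO
OO.OO
.O.O.
OO..O
which matches the target exactly.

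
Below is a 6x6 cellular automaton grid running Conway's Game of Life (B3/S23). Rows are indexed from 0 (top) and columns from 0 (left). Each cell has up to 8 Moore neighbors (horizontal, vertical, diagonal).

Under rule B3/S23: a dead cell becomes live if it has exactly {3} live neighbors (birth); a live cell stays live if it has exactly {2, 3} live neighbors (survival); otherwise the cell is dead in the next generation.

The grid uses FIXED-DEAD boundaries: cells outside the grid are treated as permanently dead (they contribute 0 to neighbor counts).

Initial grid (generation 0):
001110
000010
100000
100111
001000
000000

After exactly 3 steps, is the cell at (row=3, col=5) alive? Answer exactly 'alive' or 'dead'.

Simulating step by step:
Generation 0 (given above): 10 live cells
Generation 1: 10 live cells
000110
000010
000101
010110
000110
000000
Generation 2: 10 live cells
000110
000001
001101
000001
001110
000000
Generation 3: 8 live cells
000010
001001
000001
000001
000110
000100

Cell (3,5) at generation 3: 1 -> alive

Answer: alive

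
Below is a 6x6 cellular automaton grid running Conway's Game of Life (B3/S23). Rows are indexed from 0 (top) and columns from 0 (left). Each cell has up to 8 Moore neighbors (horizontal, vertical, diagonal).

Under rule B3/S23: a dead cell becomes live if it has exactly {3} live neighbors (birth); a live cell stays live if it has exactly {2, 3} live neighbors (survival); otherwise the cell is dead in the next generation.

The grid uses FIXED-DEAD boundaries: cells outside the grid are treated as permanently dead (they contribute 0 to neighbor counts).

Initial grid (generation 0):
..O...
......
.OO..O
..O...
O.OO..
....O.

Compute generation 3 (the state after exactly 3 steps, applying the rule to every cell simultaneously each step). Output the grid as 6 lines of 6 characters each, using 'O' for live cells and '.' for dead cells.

Simulating step by step:
Generation 0 (given above): 9 live cells
Generation 1: 8 live cells
......
.OO...
.OO...
......
.OOO..
...O..
Generation 2: 8 live cells
......
.OO...
.OO...
...O..
..OO..
...O..
Generation 3: 11 live cells
(generation 3 grid is the final answer)

Answer: ......
.OO...
.O.O..
.O.O..
..OOO.
..OO..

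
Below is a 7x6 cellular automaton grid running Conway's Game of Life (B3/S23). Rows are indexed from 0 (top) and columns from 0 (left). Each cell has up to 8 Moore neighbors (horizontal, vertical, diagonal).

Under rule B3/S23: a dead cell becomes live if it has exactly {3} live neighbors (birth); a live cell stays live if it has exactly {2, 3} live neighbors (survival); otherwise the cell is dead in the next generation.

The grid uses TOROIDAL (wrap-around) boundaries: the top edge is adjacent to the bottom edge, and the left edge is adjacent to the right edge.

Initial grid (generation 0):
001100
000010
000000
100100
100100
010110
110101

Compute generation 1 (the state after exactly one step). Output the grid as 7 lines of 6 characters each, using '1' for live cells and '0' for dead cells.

Simulating step by step:
Generation 0 (given above): 14 live cells
Generation 1: 15 live cells
(generation 1 grid is the final answer)

Answer: 111101
000100
000000
000000
110101
010100
110001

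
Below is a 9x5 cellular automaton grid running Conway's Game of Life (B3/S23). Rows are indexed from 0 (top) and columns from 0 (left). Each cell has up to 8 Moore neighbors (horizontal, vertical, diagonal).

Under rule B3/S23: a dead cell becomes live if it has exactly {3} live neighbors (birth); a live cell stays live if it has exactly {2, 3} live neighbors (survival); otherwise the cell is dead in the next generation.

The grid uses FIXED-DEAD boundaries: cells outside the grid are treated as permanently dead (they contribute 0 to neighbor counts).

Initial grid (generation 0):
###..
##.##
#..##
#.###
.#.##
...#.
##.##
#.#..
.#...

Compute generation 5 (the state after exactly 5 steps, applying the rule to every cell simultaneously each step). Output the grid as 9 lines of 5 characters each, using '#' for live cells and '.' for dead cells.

Simulating step by step:
Generation 0 (given above): 25 live cells
Generation 1: 17 live cells
#.##.
....#
#....
#....
.#...
##...
##.##
#.##.
.#...
Generation 2: 13 live cells
...#.
.#.#.
.....
##...
.#...
.....
...##
#..##
.##..
Generation 3: 16 live cells
..#..
..#..
###..
##...
##...
.....
...##
.#..#
.###.
Generation 4: 13 live cells
.....
..##.
#.#..
.....
##...
.....
...##
.#..#
.###.
Generation 5: 14 live cells
(generation 5 grid is the final answer)

Answer: .....
.###.
.###.
#....
.....
.....
...##
.#..#
.###.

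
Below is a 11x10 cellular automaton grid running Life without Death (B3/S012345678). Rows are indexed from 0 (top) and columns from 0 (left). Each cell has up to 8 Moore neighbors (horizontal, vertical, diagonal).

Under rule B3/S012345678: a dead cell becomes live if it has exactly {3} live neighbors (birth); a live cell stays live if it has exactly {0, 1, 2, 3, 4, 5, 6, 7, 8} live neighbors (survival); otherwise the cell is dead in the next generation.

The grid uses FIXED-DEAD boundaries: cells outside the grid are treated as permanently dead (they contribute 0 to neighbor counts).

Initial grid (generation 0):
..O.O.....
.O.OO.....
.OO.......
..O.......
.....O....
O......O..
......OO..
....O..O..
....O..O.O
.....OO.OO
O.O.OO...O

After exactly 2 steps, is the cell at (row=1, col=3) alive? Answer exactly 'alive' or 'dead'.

Answer: alive

Derivation:
Simulating step by step:
Generation 0 (given above): 27 live cells
Generation 1: 34 live cells
..O.O.....
.O.OO.....
.OO.......
.OO.......
.....O....
O......O..
......OOO.
....OO.O..
....O..O.O
...O.OOOOO
O.O.OOO.OO
Generation 2: 40 live cells
..O.O.....
.O.OO.....
OOO.......
.OO.......
.O...O....
O......OO.
.....OOOO.
....OO.O..
...OO..O.O
...O.OOOOO
O.OOOOO.OO

Cell (1,3) at generation 2: 1 -> alive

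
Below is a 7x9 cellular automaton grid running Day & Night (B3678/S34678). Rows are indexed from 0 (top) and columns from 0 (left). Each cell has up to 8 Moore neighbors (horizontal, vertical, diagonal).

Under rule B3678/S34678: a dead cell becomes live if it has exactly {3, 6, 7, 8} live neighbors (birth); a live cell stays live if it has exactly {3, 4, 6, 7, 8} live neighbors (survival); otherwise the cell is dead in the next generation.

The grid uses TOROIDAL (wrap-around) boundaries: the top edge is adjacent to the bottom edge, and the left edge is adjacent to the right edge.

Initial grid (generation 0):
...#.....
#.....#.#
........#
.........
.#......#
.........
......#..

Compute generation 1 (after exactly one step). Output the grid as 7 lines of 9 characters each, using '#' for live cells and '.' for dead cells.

Simulating step by step:
Generation 0 (given above): 8 live cells
Generation 1: 5 live cells
(generation 1 grid is the final answer)

Answer: .......#.
.......#.
#......#.
#........
.........
.........
.........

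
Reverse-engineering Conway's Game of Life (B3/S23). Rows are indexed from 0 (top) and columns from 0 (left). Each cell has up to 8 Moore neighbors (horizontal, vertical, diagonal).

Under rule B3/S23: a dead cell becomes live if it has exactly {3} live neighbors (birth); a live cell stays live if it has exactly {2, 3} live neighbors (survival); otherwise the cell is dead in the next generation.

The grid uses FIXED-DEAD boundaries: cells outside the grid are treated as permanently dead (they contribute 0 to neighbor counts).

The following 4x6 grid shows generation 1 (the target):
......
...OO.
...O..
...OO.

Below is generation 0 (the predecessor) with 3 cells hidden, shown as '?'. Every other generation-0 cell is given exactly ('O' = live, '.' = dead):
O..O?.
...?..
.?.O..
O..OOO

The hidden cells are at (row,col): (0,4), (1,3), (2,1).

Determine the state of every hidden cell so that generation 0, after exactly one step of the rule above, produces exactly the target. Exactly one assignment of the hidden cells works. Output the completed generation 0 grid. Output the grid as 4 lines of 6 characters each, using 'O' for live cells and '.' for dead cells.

Answer: O..OO.
......
...O..
O..OOO

Derivation:
Hidden generation-0 cells (in order): (0,4), (1,3), (2,1).
A hidden cell only influences target cells in its own 3x3 neighborhood. Try each of the 2^3 = 8 assignments, step the completed generation 0 forward once under B3/S23, and compare with the target:
  (0,4)=. (1,3)=. (2,1)=. -> step gives (1,3)='.' but target has 'O' -> reject
  (0,4)=. (1,3)=. (2,1)=O -> step gives (1,2)='O' but target has '.' -> reject
  (0,4)=. (1,3)=O (2,1)=. -> step gives (1,2)='O' but target has '.' -> reject
  (0,4)=. (1,3)=O (2,1)=O -> step gives (3,2)='O' but target has '.' -> reject
  (0,4)=O (1,3)=. (2,1)=. -> step reproduces the target at every cell -> ACCEPT
  (0,4)=O (1,3)=. (2,1)=O -> step gives (1,2)='O' but target has '.' -> reject
  (0,4)=O (1,3)=O (2,1)=. -> step gives (0,3)='O' but target has '.' -> reject
  (0,4)=O (1,3)=O (2,1)=O -> step gives (0,3)='O' but target has '.' -> reject
Unique solution: (0,4)=live, (1,3)=dead, (2,1)=dead.
Check: live-neighbor counts of every cell in the completed generation 0:
011111
112331
112242
012231
Applying B3/S23 to generation 0 with these counts gives:
......
...OO.
...O..
...OO.
which matches the target exactly.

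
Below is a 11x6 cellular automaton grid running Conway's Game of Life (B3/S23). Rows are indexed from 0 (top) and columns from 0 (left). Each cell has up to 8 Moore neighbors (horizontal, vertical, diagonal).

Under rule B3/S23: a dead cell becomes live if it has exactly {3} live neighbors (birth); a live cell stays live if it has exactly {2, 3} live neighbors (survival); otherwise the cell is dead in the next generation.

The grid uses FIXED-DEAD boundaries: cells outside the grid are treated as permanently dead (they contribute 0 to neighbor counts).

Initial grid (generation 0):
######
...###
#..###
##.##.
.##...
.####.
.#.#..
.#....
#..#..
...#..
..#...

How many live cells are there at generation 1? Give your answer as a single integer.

Simulating step by step:
Generation 0 (given above): 30 live cells
Generation 1: 19 live cells
.##..#
#.....
##....
#....#
......
#...#.
##.##.
##....
..#...
..##..
......
Population at generation 1: 19

Answer: 19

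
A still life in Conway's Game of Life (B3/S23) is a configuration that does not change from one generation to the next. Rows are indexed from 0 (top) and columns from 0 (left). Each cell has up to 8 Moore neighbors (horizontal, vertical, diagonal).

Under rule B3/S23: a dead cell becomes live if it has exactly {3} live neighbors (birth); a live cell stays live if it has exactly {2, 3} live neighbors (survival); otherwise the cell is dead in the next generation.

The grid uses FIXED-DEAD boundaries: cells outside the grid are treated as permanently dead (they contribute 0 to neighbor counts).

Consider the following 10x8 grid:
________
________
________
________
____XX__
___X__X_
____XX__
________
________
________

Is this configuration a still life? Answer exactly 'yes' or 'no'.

Compute generation 1 and compare to generation 0 (given above):
Generation 1:
________
________
________
________
____XX__
___X__X_
____XX__
________
________
________
The grids are IDENTICAL -> still life.

Answer: yes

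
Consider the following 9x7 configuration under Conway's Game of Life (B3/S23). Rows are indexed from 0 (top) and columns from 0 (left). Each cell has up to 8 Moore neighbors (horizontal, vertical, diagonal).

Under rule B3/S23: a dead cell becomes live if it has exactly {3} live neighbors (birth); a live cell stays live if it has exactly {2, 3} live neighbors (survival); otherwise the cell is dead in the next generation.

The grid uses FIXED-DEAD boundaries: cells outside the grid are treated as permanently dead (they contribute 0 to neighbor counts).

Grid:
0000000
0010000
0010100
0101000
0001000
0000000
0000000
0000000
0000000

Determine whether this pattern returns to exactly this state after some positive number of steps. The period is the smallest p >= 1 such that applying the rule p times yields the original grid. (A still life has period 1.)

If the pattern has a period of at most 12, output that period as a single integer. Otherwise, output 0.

Answer: 2

Derivation:
Simulating and comparing each generation to the original:
Gen 0 (original, given above): 6 live cells
Gen 1: 6 live cells, differs from original
Gen 2: 6 live cells, MATCHES original -> period = 2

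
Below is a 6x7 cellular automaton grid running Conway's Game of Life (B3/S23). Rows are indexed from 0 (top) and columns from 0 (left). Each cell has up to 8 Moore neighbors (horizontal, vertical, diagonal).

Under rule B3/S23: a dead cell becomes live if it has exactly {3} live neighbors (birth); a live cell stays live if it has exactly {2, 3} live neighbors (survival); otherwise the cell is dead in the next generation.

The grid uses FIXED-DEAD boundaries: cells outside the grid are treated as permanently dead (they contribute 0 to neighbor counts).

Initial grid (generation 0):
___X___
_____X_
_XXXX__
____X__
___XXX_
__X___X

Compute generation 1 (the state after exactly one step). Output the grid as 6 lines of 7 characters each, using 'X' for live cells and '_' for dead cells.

Simulating step by step:
Generation 0 (given above): 12 live cells
Generation 1: 10 live cells
(generation 1 grid is the final answer)

Answer: _______
_______
__XXXX_
_______
___XXX_
___XXX_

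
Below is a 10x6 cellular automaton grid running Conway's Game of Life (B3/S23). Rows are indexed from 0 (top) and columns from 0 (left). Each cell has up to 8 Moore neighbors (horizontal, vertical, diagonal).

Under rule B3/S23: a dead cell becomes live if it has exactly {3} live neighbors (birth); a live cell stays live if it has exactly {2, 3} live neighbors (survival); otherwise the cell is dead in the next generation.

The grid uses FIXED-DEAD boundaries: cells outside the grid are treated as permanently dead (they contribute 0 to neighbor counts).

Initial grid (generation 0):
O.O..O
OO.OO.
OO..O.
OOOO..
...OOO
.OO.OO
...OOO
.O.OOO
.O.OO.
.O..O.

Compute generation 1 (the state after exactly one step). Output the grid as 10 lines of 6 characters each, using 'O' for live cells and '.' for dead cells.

Simulating step by step:
Generation 0 (given above): 33 live cells
Generation 1: 19 live cells
(generation 1 grid is the final answer)

Answer: O.OOO.
...OOO
....O.
O....O
O....O
..O...
.O....
......
OO....
..OOO.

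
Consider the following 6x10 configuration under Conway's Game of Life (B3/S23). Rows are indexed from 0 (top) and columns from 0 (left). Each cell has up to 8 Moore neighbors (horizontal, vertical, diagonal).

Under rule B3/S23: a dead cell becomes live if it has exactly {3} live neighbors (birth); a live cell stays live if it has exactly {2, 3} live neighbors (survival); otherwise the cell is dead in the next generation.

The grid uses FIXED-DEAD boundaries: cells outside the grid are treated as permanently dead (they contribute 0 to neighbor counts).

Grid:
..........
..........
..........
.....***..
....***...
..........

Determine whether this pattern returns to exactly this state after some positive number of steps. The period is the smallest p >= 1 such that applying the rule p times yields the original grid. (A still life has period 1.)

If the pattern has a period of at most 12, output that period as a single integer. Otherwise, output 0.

Simulating and comparing each generation to the original:
Gen 0 (original, given above): 6 live cells
Gen 1: 6 live cells, differs from original
Gen 2: 6 live cells, MATCHES original -> period = 2

Answer: 2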